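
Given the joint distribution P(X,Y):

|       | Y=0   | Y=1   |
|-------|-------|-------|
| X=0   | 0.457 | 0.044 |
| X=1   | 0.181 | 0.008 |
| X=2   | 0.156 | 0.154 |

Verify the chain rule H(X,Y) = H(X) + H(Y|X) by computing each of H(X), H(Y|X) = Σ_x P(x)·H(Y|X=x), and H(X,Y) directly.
H(X) = 1.4776 bits, H(Y|X) = 0.5728 bits, H(X,Y) = 2.0504 bits

Marginal of X (row sums):
  P(X=0) = 0.457 + 0.044 = 0.501
  P(X=1) = 0.181 + 0.008 = 0.189
  P(X=2) = 0.156 + 0.154 = 0.310
H(X) = -[0.501·log₂(0.501) + 0.189·log₂(0.189) + 0.310·log₂(0.310)]
  = 0.49956 + 0.45427 + 0.52379 = 1.4776 bits

H(Y|X) = Σ_x P(x)·H(Y|X=x):
  X=0: P(X=0) = 0.501, P(Y|X=0) = (457/501, 44/501) → H(Y|X=0) = 0.42917
  X=1: P(X=1) = 0.189, P(Y|X=1) = (181/189, 8/189) → H(Y|X=1) = 0.25287
  X=2: P(X=2) = 0.310, P(Y|X=2) = (78/155, 77/155) → H(Y|X=2) = 0.99997
H(Y|X) = 0.501·0.42917 + 0.189·0.25287 + 0.310·0.99997 = 0.5728 bits

H(X,Y) = -Σ_{x,y} P(x,y) log₂ P(x,y). Per-cell terms -P(x,y)·log₂P(x,y):
  X=0: 0.51629, 0.19828
  X=1: 0.44633, 0.05573
  X=2: 0.41814, 0.41565
Sum of the 6 terms: H(X,Y) = 2.0504 bits

Chain rule check:
  H(X) + H(Y|X) = 1.4776 + 0.5728 = 2.0504 bits
  H(X,Y) = 2.0504 bits
✓ Chain rule verified.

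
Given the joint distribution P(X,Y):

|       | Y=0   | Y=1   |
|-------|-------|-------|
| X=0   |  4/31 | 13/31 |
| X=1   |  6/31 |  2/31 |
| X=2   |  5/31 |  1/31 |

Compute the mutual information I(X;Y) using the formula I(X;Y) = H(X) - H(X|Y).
0.2324 bits

I(X;Y) = H(X) - H(X|Y)

Marginal of X (row sums):
  P(X=0) = 4/31 + 13/31 = 17/31
  P(X=1) = 6/31 + 2/31 = 8/31
  P(X=2) = 5/31 + 1/31 = 6/31
H(X) = -[(17/31)·log₂(17/31) + (8/31)·log₂(8/31) + (6/31)·log₂(6/31)]
  = 0.47531 + 0.50431 + 0.45856 = 1.43818 bits

Marginal of Y (column sums):
  P(Y=0) = 4/31 + 6/31 + 5/31 = 15/31
  P(Y=1) = 13/31 + 2/31 + 1/31 = 16/31
H(X|Y) = Σ_y P(y)·H(X|Y=y):
  Y=0: P(Y=0) = 15/31, P(X|Y=0) = (4/15, 2/5, 1/3) → H(X|Y=0) = 1.56560
  Y=1: P(Y=1) = 16/31, P(X|Y=1) = (13/16, 1/8, 1/16) → H(X|Y=1) = 0.86839
H(X|Y) = (15/31)·1.56560 + (16/31)·0.86839 = 1.20575 bits

I(X;Y) = H(X) - H(X|Y) = 1.43818 - 1.20575 = 0.2324 bits

Cross-check via I(X;Y) = H(X) + H(Y) - H(X,Y): computing H(Y) from the column sums and H(X,Y) from the 6 cells in the same way gives H(Y) = 0.99925 bits and H(X,Y) = 2.20500 bits, so
I(X;Y) = 1.43818 + 0.99925 - 2.20500 = 0.2324 bits ✓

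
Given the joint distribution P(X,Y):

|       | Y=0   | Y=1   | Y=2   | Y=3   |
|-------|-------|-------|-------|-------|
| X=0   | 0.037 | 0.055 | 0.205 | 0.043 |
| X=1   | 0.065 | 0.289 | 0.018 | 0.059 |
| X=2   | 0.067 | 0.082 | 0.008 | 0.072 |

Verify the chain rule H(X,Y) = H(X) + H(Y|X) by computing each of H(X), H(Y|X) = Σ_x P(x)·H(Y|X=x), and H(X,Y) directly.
H(X) = 1.5395 bits, H(Y|X) = 1.5358 bits, H(X,Y) = 3.0753 bits

Marginal of X (row sums):
  P(X=0) = 0.037 + 0.055 + 0.205 + 0.043 = 0.340
  P(X=1) = 0.065 + 0.289 + 0.018 + 0.059 = 0.431
  P(X=2) = 0.067 + 0.082 + 0.008 + 0.072 = 0.229
H(X) = -[0.340·log₂(0.340) + 0.431·log₂(0.431) + 0.229·log₂(0.229)]
  = 0.5292 + 0.5233 + 0.4870 = 1.5395 bits

H(Y|X) = Σ_x P(x)·H(Y|X=x):
  X=0: P(X=0) = 0.340, P(Y|X=0) = (37/340, 11/68, 41/68, 43/340) → H(Y|X=0) = 1.5907
  X=1: P(X=1) = 0.431, P(Y|X=1) = (65/431, 289/431, 18/431, 59/431) → H(Y|X=1) = 1.3823
  X=2: P(X=2) = 0.229, P(Y|X=2) = (67/229, 82/229, 8/229, 72/229) → H(Y|X=2) = 1.7432
H(Y|X) = 0.340·1.5907 + 0.431·1.3823 + 0.229·1.7432 = 1.5358 bits

H(X,Y) = -Σ_{x,y} P(x,y) log₂ P(x,y). Per-cell terms -P(x,y)·log₂P(x,y):
  X=0: 0.1760, 0.2301, 0.4687, 0.1952
  X=1: 0.2563, 0.5176, 0.1043, 0.2409
  X=2: 0.2613, 0.2959, 0.0557, 0.2733
Sum of the 12 terms: H(X,Y) = 3.0753 bits

Chain rule check:
  H(X) + H(Y|X) = 1.5395 + 1.5358 = 3.0753 bits
  H(X,Y) = 3.0753 bits
✓ Chain rule verified.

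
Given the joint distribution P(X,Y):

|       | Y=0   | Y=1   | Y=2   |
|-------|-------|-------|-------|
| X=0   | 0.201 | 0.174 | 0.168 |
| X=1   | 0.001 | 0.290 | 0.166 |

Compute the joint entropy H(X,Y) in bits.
2.2945 bits

H(X,Y) = -Σ_{x,y} P(x,y) log₂ P(x,y). Per-cell terms -P(x,y)·log₂P(x,y):
  X=0: 0.46526, 0.43897, 0.43234
  X=1: 0.00997, 0.51790, 0.43006
Sum of the 6 terms: H(X,Y) = 2.2945 bits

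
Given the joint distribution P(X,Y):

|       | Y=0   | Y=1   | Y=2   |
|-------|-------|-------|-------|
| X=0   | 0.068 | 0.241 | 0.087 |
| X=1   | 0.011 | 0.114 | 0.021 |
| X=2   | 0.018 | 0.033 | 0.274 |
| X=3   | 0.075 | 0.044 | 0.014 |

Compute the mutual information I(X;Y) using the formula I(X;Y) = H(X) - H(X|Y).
0.3837 bits

I(X;Y) = H(X) - H(X|Y)

Marginal of X (row sums):
  P(X=0) = 0.068 + 0.241 + 0.087 = 0.396
  P(X=1) = 0.011 + 0.114 + 0.021 = 0.146
  P(X=2) = 0.018 + 0.033 + 0.274 = 0.325
  P(X=3) = 0.075 + 0.044 + 0.014 = 0.133
H(X) = -[0.396·log₂(0.396) + 0.146·log₂(0.146) + 0.325·log₂(0.325) + 0.133·log₂(0.133)]
  = 0.52923 + 0.40529 + 0.52698 + 0.38710 = 1.8486 bits

Marginal of Y (column sums):
  P(Y=0) = 0.068 + 0.011 + 0.018 + 0.075 = 0.172
  P(Y=1) = 0.241 + 0.114 + 0.033 + 0.044 = 0.432
  P(Y=2) = 0.087 + 0.021 + 0.274 + 0.014 = 0.396
H(X|Y) = Σ_y P(y)·H(X|Y=y):
  Y=0: P(Y=0) = 0.172, P(X|Y=0) = (17/43, 11/172, 9/86, 75/172) → H(X|Y=0) = 1.64591
  Y=1: P(Y=1) = 0.432, P(X|Y=1) = (241/432, 19/72, 11/144, 11/108) → H(X|Y=1) = 1.59601
  Y=2: P(Y=2) = 0.396, P(X|Y=2) = (29/132, 7/132, 137/198, 7/198) → H(X|Y=2) = 1.24315
H(X|Y) = 0.172·1.64591 + 0.432·1.59601 + 0.396·1.24315 = 1.4649 bits

I(X;Y) = H(X) - H(X|Y) = 1.8486 - 1.4649 = 0.3837 bits

Cross-check via I(X;Y) = H(X) + H(Y) - H(X,Y): computing H(Y) from the column sums and H(X,Y) from the 12 cells in the same way gives H(Y) = 1.4891 bits and H(X,Y) = 2.9540 bits, so
I(X;Y) = 1.8486 + 1.4891 - 2.9540 = 0.3837 bits ✓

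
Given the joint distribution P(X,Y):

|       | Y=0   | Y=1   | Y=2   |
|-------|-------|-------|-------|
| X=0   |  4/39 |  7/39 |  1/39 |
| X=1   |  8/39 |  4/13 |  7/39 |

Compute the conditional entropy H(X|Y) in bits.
0.8566 bits

H(X|Y) = H(X,Y) - H(Y)

H(X,Y) = -Σ_{x,y} P(x,y) log₂ P(x,y). Per-cell terms -P(x,y)·log₂P(x,y):
  X=0: 0.33696433, 0.44477772, 0.13552313
  X=1: 0.46880046, 0.52321222, 0.44477772
Sum of the 6 terms: H(X,Y) = 2.3540556 bits

Marginal of Y (column sums):
  P(Y=0) = 4/39 + 8/39 = 4/13
  P(Y=1) = 7/39 + 4/13 = 19/39
  P(Y=2) = 1/39 + 7/39 = 8/39
H(Y) = -[(4/13)·log₂(4/13) + (19/39)·log₂(19/39) + (8/39)·log₂(8/39)]
  = 0.52321222 + 0.50543639 + 0.46880046 = 1.4974491 bits

H(X|Y) = H(X,Y) - H(Y) = 2.3540556 - 1.4974491 = 0.8566 bits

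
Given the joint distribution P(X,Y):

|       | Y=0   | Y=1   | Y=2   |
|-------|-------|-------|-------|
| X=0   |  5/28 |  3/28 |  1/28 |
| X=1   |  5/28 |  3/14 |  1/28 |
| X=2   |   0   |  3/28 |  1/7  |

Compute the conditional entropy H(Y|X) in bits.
1.2486 bits

H(Y|X) = H(X,Y) - H(X)

H(X,Y) = -Σ_{x,y} P(x,y) log₂ P(x,y). Per-cell terms -P(x,y)·log₂P(x,y):
  X=0: 0.44383, 0.34526, 0.17169
  X=1: 0.44383, 0.47623, 0.17169
  X=2: 0.00000, 0.34526, 0.40105
  (cells with P = 0 contribute 0)
Sum of the 9 terms: H(X,Y) = 2.7988 bits

Marginal of X (row sums):
  P(X=0) = 5/28 + 3/28 + 1/28 = 9/28
  P(X=1) = 5/28 + 3/14 + 1/28 = 3/7
  P(X=2) = 0 + 3/28 + 1/7 = 1/4
H(X) = -[(9/28)·log₂(9/28) + (3/7)·log₂(3/7) + (1/4)·log₂(1/4)]
  = 0.52632 + 0.52388 + 0.50000 = 1.5502 bits

H(Y|X) = H(X,Y) - H(X) = 2.7988 - 1.5502 = 1.2486 bits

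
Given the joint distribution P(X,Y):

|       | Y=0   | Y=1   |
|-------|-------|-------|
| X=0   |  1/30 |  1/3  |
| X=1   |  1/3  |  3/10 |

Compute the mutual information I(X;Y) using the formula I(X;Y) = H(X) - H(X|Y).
0.1549 bits

I(X;Y) = H(X) - H(X|Y)

Marginal of X (row sums):
  P(X=0) = 1/30 + 1/3 = 11/30
  P(X=1) = 1/3 + 3/10 = 19/30
H(X) = -[(11/30)·log₂(11/30) + (19/30)·log₂(19/30)]
  = 0.53073 + 0.41734 = 0.9481 bits

Marginal of Y (column sums):
  P(Y=0) = 1/30 + 1/3 = 11/30
  P(Y=1) = 1/3 + 3/10 = 19/30
H(X|Y) = Σ_y P(y)·H(X|Y=y):
  Y=0: P(Y=0) = 11/30, P(X|Y=0) = (1/11, 10/11) → H(X|Y=0) = 0.43950
  Y=1: P(Y=1) = 19/30, P(X|Y=1) = (10/19, 9/19) → H(X|Y=1) = 0.99800
H(X|Y) = (11/30)·0.43950 + (19/30)·0.99800 = 0.7932 bits

I(X;Y) = H(X) - H(X|Y) = 0.9481 - 0.7932 = 0.1549 bits

Cross-check via I(X;Y) = H(X) + H(Y) - H(X,Y): computing H(Y) from the column sums and H(X,Y) from the 4 cells in the same way gives H(Y) = 0.9481 bits and H(X,Y) = 1.7413 bits, so
I(X;Y) = 0.9481 + 0.9481 - 1.7413 = 0.1549 bits ✓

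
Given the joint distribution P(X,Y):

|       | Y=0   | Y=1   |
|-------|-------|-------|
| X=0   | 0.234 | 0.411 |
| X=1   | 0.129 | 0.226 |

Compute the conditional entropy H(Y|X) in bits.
0.9451 bits

H(Y|X) = H(X,Y) - H(X)

H(X,Y) = -Σ_{x,y} P(x,y) log₂ P(x,y). Per-cell terms -P(x,y)·log₂P(x,y):
  X=0: 0.49033, 0.52723
  X=1: 0.38114, 0.48491
Sum of the 4 terms: H(X,Y) = 1.8836 bits

Marginal of X (row sums):
  P(X=0) = 0.234 + 0.411 = 0.645
  P(X=1) = 0.129 + 0.226 = 0.355
H(X) = -[0.645·log₂(0.645) + 0.355·log₂(0.355)]
  = 0.40805 + 0.53041 = 0.9385 bits

H(Y|X) = H(X,Y) - H(X) = 1.8836 - 0.9385 = 0.9451 bits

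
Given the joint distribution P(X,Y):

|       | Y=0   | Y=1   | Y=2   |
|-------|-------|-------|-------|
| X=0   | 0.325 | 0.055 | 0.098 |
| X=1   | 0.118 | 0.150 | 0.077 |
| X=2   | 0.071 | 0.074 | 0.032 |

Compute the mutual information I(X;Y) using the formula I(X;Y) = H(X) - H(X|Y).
0.1061 bits

I(X;Y) = H(X) - H(X|Y)

Marginal of X (row sums):
  P(X=0) = 0.325 + 0.055 + 0.098 = 0.478
  P(X=1) = 0.118 + 0.150 + 0.077 = 0.345
  P(X=2) = 0.071 + 0.074 + 0.032 = 0.177
H(X) = -[0.478·log₂(0.478) + 0.345·log₂(0.345) + 0.177·log₂(0.177)]
  = 0.5090 + 0.5297 + 0.4422 = 1.4809 bits

Marginal of Y (column sums):
  P(Y=0) = 0.325 + 0.118 + 0.071 = 0.514
  P(Y=1) = 0.055 + 0.150 + 0.074 = 0.279
  P(Y=2) = 0.098 + 0.077 + 0.032 = 0.207
H(X|Y) = Σ_y P(y)·H(X|Y=y):
  Y=0: P(Y=0) = 0.514, P(X|Y=0) = (325/514, 59/257, 71/514) → H(X|Y=0) = 1.3000
  Y=1: P(Y=1) = 0.279, P(X|Y=1) = (55/279, 50/93, 74/279) → H(X|Y=1) = 1.4510
  Y=2: P(Y=2) = 0.207, P(X|Y=2) = (98/207, 77/207, 32/207) → H(X|Y=2) = 1.4578
H(X|Y) = 0.514·1.3000 + 0.279·1.4510 + 0.207·1.4578 = 1.3748 bits

I(X;Y) = H(X) - H(X|Y) = 1.4809 - 1.3748 = 0.1061 bits

Cross-check via I(X;Y) = H(X) + H(Y) - H(X,Y): computing H(Y) from the column sums and H(X,Y) from the 9 cells in the same way gives H(Y) = 1.4777 bits and H(X,Y) = 2.8525 bits, so
I(X;Y) = 1.4809 + 1.4777 - 2.8525 = 0.1061 bits ✓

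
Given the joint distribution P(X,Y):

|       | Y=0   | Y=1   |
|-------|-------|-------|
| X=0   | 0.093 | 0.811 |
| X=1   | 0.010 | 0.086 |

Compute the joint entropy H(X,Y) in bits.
0.9346 bits

H(X,Y) = -Σ_{x,y} P(x,y) log₂ P(x,y). Per-cell terms -P(x,y)·log₂P(x,y):
  X=0: 0.3187, 0.2451
  X=1: 0.0664, 0.3044
Sum of the 4 terms: H(X,Y) = 0.9346 bits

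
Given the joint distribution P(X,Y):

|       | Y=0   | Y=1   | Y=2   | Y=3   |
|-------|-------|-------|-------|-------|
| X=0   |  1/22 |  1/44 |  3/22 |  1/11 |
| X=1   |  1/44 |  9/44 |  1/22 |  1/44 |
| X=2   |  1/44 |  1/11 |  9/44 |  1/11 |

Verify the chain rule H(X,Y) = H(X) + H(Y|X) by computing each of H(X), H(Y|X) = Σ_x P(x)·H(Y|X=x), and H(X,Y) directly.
H(X) = 1.5669 bits, H(Y|X) = 1.6069 bits, H(X,Y) = 3.1738 bits

Marginal of X (row sums):
  P(X=0) = 1/22 + 1/44 + 3/22 + 1/11 = 13/44
  P(X=1) = 1/44 + 9/44 + 1/22 + 1/44 = 13/44
  P(X=2) = 1/44 + 1/11 + 9/44 + 1/11 = 9/22
H(X) = -[(13/44)·log₂(13/44) + (13/44)·log₂(13/44) + (9/22)·log₂(9/22)]
  = 0.51970 + 0.51970 + 0.52753 = 1.5669 bits

H(Y|X) = Σ_x P(x)·H(Y|X=x):
  X=0: P(X=0) = 13/44, P(Y|X=0) = (2/13, 1/13, 6/13, 4/13) → H(Y|X=0) = 1.73815
  X=1: P(X=1) = 13/44, P(Y|X=1) = (1/13, 9/13, 2/13, 1/13) → H(Y|X=1) = 1.35203
  X=2: P(X=2) = 9/22, P(Y|X=2) = (1/18, 2/9, 1/2, 2/9) → H(Y|X=2) = 1.69607
H(Y|X) = (13/44)·1.73815 + (13/44)·1.35203 + (9/22)·1.69607 = 1.6069 bits

H(X,Y) = -Σ_{x,y} P(x,y) log₂ P(x,y). Per-cell terms -P(x,y)·log₂P(x,y):
  X=0: 0.20270, 0.12408, 0.39197, 0.31449
  X=1: 0.12408, 0.46831, 0.20270, 0.12408
  X=2: 0.12408, 0.31449, 0.46831, 0.31449
Sum of the 12 terms: H(X,Y) = 3.1738 bits

Chain rule check:
  H(X) + H(Y|X) = 1.5669 + 1.6069 = 3.1738 bits
  H(X,Y) = 3.1738 bits
✓ Chain rule verified.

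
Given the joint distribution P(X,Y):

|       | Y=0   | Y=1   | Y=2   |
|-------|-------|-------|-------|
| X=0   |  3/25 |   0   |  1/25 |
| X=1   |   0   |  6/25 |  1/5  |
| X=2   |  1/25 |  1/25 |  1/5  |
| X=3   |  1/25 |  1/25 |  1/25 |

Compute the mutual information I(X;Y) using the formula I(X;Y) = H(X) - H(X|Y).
0.4196 bits

I(X;Y) = H(X) - H(X|Y)

Marginal of X (row sums):
  P(X=0) = 3/25 + 0 + 1/25 = 4/25
  P(X=1) = 0 + 6/25 + 1/5 = 11/25
  P(X=2) = 1/25 + 1/25 + 1/5 = 7/25
  P(X=3) = 1/25 + 1/25 + 1/25 = 3/25
H(X) = -[(4/25)·log₂(4/25) + (11/25)·log₂(11/25) + (7/25)·log₂(7/25) + (3/25)·log₂(3/25)]
  = 0.423017 + 0.521147 + 0.514220 + 0.367067 = 1.82545 bits

Marginal of Y (column sums):
  P(Y=0) = 3/25 + 0 + 1/25 + 1/25 = 1/5
  P(Y=1) = 0 + 6/25 + 1/25 + 1/25 = 8/25
  P(Y=2) = 1/25 + 1/5 + 1/5 + 1/25 = 12/25
H(X|Y) = Σ_y P(y)·H(X|Y=y):
  Y=0: P(Y=0) = 1/5, P(X|Y=0) = (3/5, 0, 1/5, 1/5) → H(X|Y=0) = 1.370951
  Y=1: P(Y=1) = 8/25, P(X|Y=1) = (0, 3/4, 1/8, 1/8) → H(X|Y=1) = 1.061278
  Y=2: P(Y=2) = 12/25, P(X|Y=2) = (1/12, 5/12, 5/12, 1/12) → H(X|Y=2) = 1.650022
H(X|Y) = (1/5)·1.370951 + (8/25)·1.061278 + (12/25)·1.650022 = 1.40581 bits

I(X;Y) = H(X) - H(X|Y) = 1.82545 - 1.40581 = 0.4196 bits

Cross-check via I(X;Y) = H(X) + H(Y) - H(X,Y): computing H(Y) from the column sums and H(X,Y) from the 12 cells in the same way gives H(Y) = 1.49869 bits and H(X,Y) = 2.90450 bits, so
I(X;Y) = 1.82545 + 1.49869 - 2.90450 = 0.4196 bits ✓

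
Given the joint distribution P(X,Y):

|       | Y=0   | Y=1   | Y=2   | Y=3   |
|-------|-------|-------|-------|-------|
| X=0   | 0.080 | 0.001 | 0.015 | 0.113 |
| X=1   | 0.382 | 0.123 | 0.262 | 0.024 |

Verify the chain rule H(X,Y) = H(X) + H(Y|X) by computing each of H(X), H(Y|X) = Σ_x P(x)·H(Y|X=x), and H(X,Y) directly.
H(X) = 0.7396 bits, H(Y|X) = 1.5459 bits, H(X,Y) = 2.2854 bits

Marginal of X (row sums):
  P(X=0) = 0.080 + 0.001 + 0.015 + 0.113 = 0.209
  P(X=1) = 0.382 + 0.123 + 0.262 + 0.024 = 0.791
H(X) = -[0.209·log₂(0.209) + 0.791·log₂(0.791)]
  = 0.47201 + 0.26756 = 0.7396 bits

H(Y|X) = Σ_x P(x)·H(Y|X=x):
  X=0: P(X=0) = 0.209, P(Y|X=0) = (80/209, 1/209, 15/209, 113/209) → H(Y|X=0) = 1.31962
  X=1: P(X=1) = 0.791, P(Y|X=1) = (382/791, 123/791, 262/791, 24/791) → H(Y|X=1) = 1.60566
H(Y|X) = 0.209·1.31962 + 0.791·1.60566 = 1.5459 bits

H(X,Y) = -Σ_{x,y} P(x,y) log₂ P(x,y). Per-cell terms -P(x,y)·log₂P(x,y):
  X=0: 0.29151, 0.00997, 0.09088, 0.35545
  X=1: 0.53035, 0.37186, 0.50628, 0.12914
Sum of the 8 terms: H(X,Y) = 2.2854 bits

Chain rule check:
  H(X) + H(Y|X) = 0.7396 + 1.5459 = 2.2855 bits
  H(X,Y) = 2.2854 bits
✓ Chain rule verified (Δ = 0.0001 is 4-dp rounding noise: each of the three values was rounded independently).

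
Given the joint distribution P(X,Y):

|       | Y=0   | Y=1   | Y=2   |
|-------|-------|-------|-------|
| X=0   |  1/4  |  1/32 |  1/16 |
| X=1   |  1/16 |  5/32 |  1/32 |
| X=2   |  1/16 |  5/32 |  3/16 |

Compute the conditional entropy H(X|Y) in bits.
1.2773 bits

H(X|Y) = H(X,Y) - H(Y)

H(X,Y) = -Σ_{x,y} P(x,y) log₂ P(x,y). Per-cell terms -P(x,y)·log₂P(x,y):
  X=0: 0.50000, 0.15625, 0.25000
  X=1: 0.25000, 0.41845, 0.15625
  X=2: 0.25000, 0.41845, 0.45282
Sum of the 9 terms: H(X,Y) = 2.8522 bits

Marginal of Y (column sums):
  P(Y=0) = 1/4 + 1/16 + 1/16 = 3/8
  P(Y=1) = 1/32 + 5/32 + 5/32 = 11/32
  P(Y=2) = 1/16 + 1/32 + 3/16 = 9/32
H(Y) = -[(3/8)·log₂(3/8) + (11/32)·log₂(11/32) + (9/32)·log₂(9/32)]
  = 0.53064 + 0.52957 + 0.51471 = 1.5749 bits

H(X|Y) = H(X,Y) - H(Y) = 2.8522 - 1.5749 = 1.2773 bits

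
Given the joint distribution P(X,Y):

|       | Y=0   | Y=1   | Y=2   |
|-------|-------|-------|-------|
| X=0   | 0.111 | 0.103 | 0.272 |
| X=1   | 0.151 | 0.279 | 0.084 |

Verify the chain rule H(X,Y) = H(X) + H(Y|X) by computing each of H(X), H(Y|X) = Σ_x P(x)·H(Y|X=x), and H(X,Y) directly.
H(X) = 0.9994 bits, H(Y|X) = 1.4271 bits, H(X,Y) = 2.4265 bits

Marginal of X (row sums):
  P(X=0) = 0.111 + 0.103 + 0.272 = 0.486
  P(X=1) = 0.151 + 0.279 + 0.084 = 0.514
H(X) = -[0.486·log₂(0.486) + 0.514·log₂(0.514)]
  = 0.5059 + 0.4935 = 0.9994 bits

H(Y|X) = Σ_x P(x)·H(Y|X=x):
  X=0: P(X=0) = 0.486, P(Y|X=0) = (37/162, 103/486, 136/243) → H(Y|X=0) = 1.4296
  X=1: P(X=1) = 0.514, P(Y|X=1) = (151/514, 279/514, 42/257) → H(Y|X=1) = 1.4247
H(Y|X) = 0.486·1.4296 + 0.514·1.4247 = 1.4271 bits

H(X,Y) = -Σ_{x,y} P(x,y) log₂ P(x,y). Per-cell terms -P(x,y)·log₂P(x,y):
  X=0: 0.3520, 0.3378, 0.5109
  X=1: 0.4118, 0.5138, 0.3002
Sum of the 6 terms: H(X,Y) = 2.4265 bits

Chain rule check:
  H(X) + H(Y|X) = 0.9994 + 1.4271 = 2.4265 bits
  H(X,Y) = 2.4265 bits
✓ Chain rule verified.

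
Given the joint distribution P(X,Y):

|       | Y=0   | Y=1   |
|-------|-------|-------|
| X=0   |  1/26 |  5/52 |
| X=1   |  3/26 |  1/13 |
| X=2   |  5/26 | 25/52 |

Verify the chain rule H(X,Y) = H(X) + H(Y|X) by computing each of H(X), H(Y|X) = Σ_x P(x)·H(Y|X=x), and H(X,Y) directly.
H(X) = 1.2313 bits, H(Y|X) = 0.8839 bits, H(X,Y) = 2.1151 bits

Marginal of X (row sums):
  P(X=0) = 1/26 + 5/52 = 7/52
  P(X=1) = 3/26 + 1/13 = 5/26
  P(X=2) = 5/26 + 25/52 = 35/52
H(X) = -[(7/52)·log₂(7/52) + (5/26)·log₂(5/26) + (35/52)·log₂(35/52)]
  = 0.389454 + 0.457406 + 0.384432 = 1.2313 bits

H(Y|X) = Σ_x P(x)·H(Y|X=x):
  X=0: P(X=0) = 7/52, P(Y|X=0) = (2/7, 5/7) → H(Y|X=0) = 0.863121
  X=1: P(X=1) = 5/26, P(Y|X=1) = (3/5, 2/5) → H(Y|X=1) = 0.970951
  X=2: P(X=2) = 35/52, P(Y|X=2) = (2/7, 5/7) → H(Y|X=2) = 0.863121
H(Y|X) = (7/52)·0.863121 + (5/26)·0.970951 + (35/52)·0.863121 = 0.8839 bits

H(X,Y) = -Σ_{x,y} P(x,y) log₂ P(x,y). Per-cell terms -P(x,y)·log₂P(x,y):
  X=0: 0.180786, 0.324857
  X=1: 0.359478, 0.284649
  X=2: 0.457406, 0.507973
Sum of the 6 terms: H(X,Y) = 2.1151 bits

Chain rule check:
  H(X) + H(Y|X) = 1.2313 + 0.8839 = 2.1152 bits
  H(X,Y) = 2.1151 bits
✓ Chain rule verified (Δ = 0.0001 is 4-dp rounding noise: each of the three values was rounded independently).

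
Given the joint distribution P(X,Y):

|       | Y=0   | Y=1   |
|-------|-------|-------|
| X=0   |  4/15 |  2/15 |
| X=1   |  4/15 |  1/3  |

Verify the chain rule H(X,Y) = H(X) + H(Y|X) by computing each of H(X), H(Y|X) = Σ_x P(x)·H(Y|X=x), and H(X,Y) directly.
H(X) = 0.9710 bits, H(Y|X) = 0.9620 bits, H(X,Y) = 1.9329 bits

Marginal of X (row sums):
  P(X=0) = 4/15 + 2/15 = 2/5
  P(X=1) = 4/15 + 1/3 = 3/5
H(X) = -[(2/5)·log₂(2/5) + (3/5)·log₂(3/5)]
  = 0.5288 + 0.4422 = 0.9710 bits

H(Y|X) = Σ_x P(x)·H(Y|X=x):
  X=0: P(X=0) = 2/5, P(Y|X=0) = (2/3, 1/3) → H(Y|X=0) = 0.9183
  X=1: P(X=1) = 3/5, P(Y|X=1) = (4/9, 5/9) → H(Y|X=1) = 0.9911
H(Y|X) = (2/5)·0.9183 + (3/5)·0.9911 = 0.9620 bits

H(X,Y) = -Σ_{x,y} P(x,y) log₂ P(x,y). Per-cell terms -P(x,y)·log₂P(x,y):
  X=0: 0.5085, 0.3876
  X=1: 0.5085, 0.5283
Sum of the 4 terms: H(X,Y) = 1.9329 bits

Chain rule check:
  H(X) + H(Y|X) = 0.9710 + 0.9620 = 1.9330 bits
  H(X,Y) = 1.9329 bits
✓ Chain rule verified (Δ = 0.0001 is 4-dp rounding noise: each of the three values was rounded independently).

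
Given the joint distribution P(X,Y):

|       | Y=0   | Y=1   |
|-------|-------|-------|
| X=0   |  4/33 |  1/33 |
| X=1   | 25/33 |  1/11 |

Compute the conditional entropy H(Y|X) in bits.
0.5262 bits

H(Y|X) = H(X,Y) - H(X)

H(X,Y) = -Σ_{x,y} P(x,y) log₂ P(x,y). Per-cell terms -P(x,y)·log₂P(x,y):
  X=0: 0.3690, 0.1529
  X=1: 0.3034, 0.3145
Sum of the 4 terms: H(X,Y) = 1.1398 bits

Marginal of X (row sums):
  P(X=0) = 4/33 + 1/33 = 5/33
  P(X=1) = 25/33 + 1/11 = 28/33
H(X) = -[(5/33)·log₂(5/33) + (28/33)·log₂(28/33)]
  = 0.4125 + 0.2011 = 0.6136 bits

H(Y|X) = H(X,Y) - H(X) = 1.1398 - 0.6136 = 0.5262 bits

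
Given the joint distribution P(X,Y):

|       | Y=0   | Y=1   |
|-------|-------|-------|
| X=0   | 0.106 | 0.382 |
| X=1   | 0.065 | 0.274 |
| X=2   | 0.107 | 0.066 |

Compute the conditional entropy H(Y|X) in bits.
0.7734 bits

H(Y|X) = H(X,Y) - H(X)

H(X,Y) = -Σ_{x,y} P(x,y) log₂ P(x,y). Per-cell terms -P(x,y)·log₂P(x,y):
  X=0: 0.3432, 0.5304
  X=1: 0.2563, 0.5118
  X=2: 0.3450, 0.2588
Sum of the 6 terms: H(X,Y) = 2.2455 bits

Marginal of X (row sums):
  P(X=0) = 0.106 + 0.382 = 0.488
  P(X=1) = 0.065 + 0.274 = 0.339
  P(X=2) = 0.107 + 0.066 = 0.173
H(X) = -[0.488·log₂(0.488) + 0.339·log₂(0.339) + 0.173·log₂(0.173)]
  = 0.5051 + 0.5291 + 0.4379 = 1.4721 bits

H(Y|X) = H(X,Y) - H(X) = 2.2455 - 1.4721 = 0.7734 bits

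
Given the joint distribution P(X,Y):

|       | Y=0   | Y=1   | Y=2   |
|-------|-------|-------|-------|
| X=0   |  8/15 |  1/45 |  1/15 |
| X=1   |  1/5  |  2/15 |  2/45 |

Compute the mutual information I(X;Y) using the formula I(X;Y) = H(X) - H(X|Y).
0.1366 bits

I(X;Y) = H(X) - H(X|Y)

Marginal of X (row sums):
  P(X=0) = 8/15 + 1/45 + 1/15 = 28/45
  P(X=1) = 1/5 + 2/15 + 2/45 = 17/45
H(X) = -[(28/45)·log₂(28/45) + (17/45)·log₂(17/45)]
  = 0.425910 + 0.530547 = 0.95646 bits

Marginal of Y (column sums):
  P(Y=0) = 8/15 + 1/5 = 11/15
  P(Y=1) = 1/45 + 2/15 = 7/45
  P(Y=2) = 1/15 + 2/45 = 1/9
H(X|Y) = Σ_y P(y)·H(X|Y=y):
  Y=0: P(Y=0) = 11/15, P(X|Y=0) = (8/11, 3/11) → H(X|Y=0) = 0.845351
  Y=1: P(Y=1) = 7/45, P(X|Y=1) = (1/7, 6/7) → H(X|Y=1) = 0.591673
  Y=2: P(Y=2) = 1/9, P(X|Y=2) = (3/5, 2/5) → H(X|Y=2) = 0.970951
H(X|Y) = (11/15)·0.845351 + (7/45)·0.591673 + (1/9)·0.970951 = 0.81985 bits

I(X;Y) = H(X) - H(X|Y) = 0.95646 - 0.81985 = 0.1366 bits

Cross-check via I(X;Y) = H(X) + H(Y) - H(X,Y): computing H(Y) from the column sums and H(X,Y) from the 6 cells in the same way gives H(Y) = 1.09794 bits and H(X,Y) = 1.91778 bits, so
I(X;Y) = 0.95646 + 1.09794 - 1.91778 = 0.1366 bits ✓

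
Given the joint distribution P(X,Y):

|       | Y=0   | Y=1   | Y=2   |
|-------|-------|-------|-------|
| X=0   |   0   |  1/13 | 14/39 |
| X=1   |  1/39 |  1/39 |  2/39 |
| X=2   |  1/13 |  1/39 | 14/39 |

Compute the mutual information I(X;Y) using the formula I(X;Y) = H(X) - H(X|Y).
0.1252 bits

I(X;Y) = H(X) - H(X|Y)

Marginal of X (row sums):
  P(X=0) = 0 + 1/13 + 14/39 = 17/39
  P(X=1) = 1/39 + 1/39 + 2/39 = 4/39
  P(X=2) = 1/13 + 1/39 + 14/39 = 6/13
H(X) = -[(17/39)·log₂(17/39) + (4/39)·log₂(4/39) + (6/13)·log₂(6/13)]
  = 0.522179 + 0.336964 + 0.514836 = 1.373979 bits

Marginal of Y (column sums):
  P(Y=0) = 0 + 1/39 + 1/13 = 4/39
  P(Y=1) = 1/13 + 1/39 + 1/39 = 5/39
  P(Y=2) = 14/39 + 2/39 + 14/39 = 10/13
H(X|Y) = Σ_y P(y)·H(X|Y=y):
  Y=0: P(Y=0) = 4/39, P(X|Y=0) = (0, 1/4, 3/4) → H(X|Y=0) = 0.811278
  Y=1: P(Y=1) = 5/39, P(X|Y=1) = (3/5, 1/5, 1/5) → H(X|Y=1) = 1.370951
  Y=2: P(Y=2) = 10/13, P(X|Y=2) = (7/15, 1/15, 7/15) → H(X|Y=2) = 1.286693
H(X|Y) = (4/39)·0.811278 + (5/39)·1.370951 + (10/13)·1.286693 = 1.248735 bits

I(X;Y) = H(X) - H(X|Y) = 1.373979 - 1.248735 = 0.1252 bits

Cross-check via I(X;Y) = H(X) + H(Y) - H(X,Y): computing H(Y) from the column sums and H(X,Y) from the 9 cells in the same way gives H(Y) = 1.008060 bits and H(X,Y) = 2.256794 bits, so
I(X;Y) = 1.373979 + 1.008060 - 2.256794 = 0.1252 bits ✓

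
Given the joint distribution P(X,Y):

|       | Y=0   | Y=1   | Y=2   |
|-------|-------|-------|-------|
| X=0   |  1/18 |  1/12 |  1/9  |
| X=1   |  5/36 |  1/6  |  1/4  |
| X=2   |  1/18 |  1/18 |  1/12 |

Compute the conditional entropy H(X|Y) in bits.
1.4285 bits

H(X|Y) = H(X,Y) - H(Y)

H(X,Y) = -Σ_{x,y} P(x,y) log₂ P(x,y). Per-cell terms -P(x,y)·log₂P(x,y):
  X=0: 0.23166, 0.29875, 0.35221
  X=1: 0.39556, 0.43083, 0.50000
  X=2: 0.23166, 0.23166, 0.29875
Sum of the 9 terms: H(X,Y) = 2.9711 bits

Marginal of Y (column sums):
  P(Y=0) = 1/18 + 5/36 + 1/18 = 1/4
  P(Y=1) = 1/12 + 1/6 + 1/18 = 11/36
  P(Y=2) = 1/9 + 1/4 + 1/12 = 4/9
H(Y) = -[(1/4)·log₂(1/4) + (11/36)·log₂(11/36) + (4/9)·log₂(4/9)]
  = 0.50000 + 0.52265 + 0.51997 = 1.5426 bits

H(X|Y) = H(X,Y) - H(Y) = 2.9711 - 1.5426 = 1.4285 bits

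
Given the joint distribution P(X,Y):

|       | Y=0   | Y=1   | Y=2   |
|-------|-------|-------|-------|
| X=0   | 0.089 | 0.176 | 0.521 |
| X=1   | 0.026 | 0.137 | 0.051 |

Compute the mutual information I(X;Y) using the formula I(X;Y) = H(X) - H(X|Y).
0.1028 bits

I(X;Y) = H(X) - H(X|Y)

Marginal of X (row sums):
  P(X=0) = 0.089 + 0.176 + 0.521 = 0.786
  P(X=1) = 0.026 + 0.137 + 0.051 = 0.214
H(X) = -[0.786·log₂(0.786) + 0.214·log₂(0.214)]
  = 0.27306 + 0.47600 = 0.74906 bits

Marginal of Y (column sums):
  P(Y=0) = 0.089 + 0.026 = 0.115
  P(Y=1) = 0.176 + 0.137 = 0.313
  P(Y=2) = 0.521 + 0.051 = 0.572
H(X|Y) = Σ_y P(y)·H(X|Y=y):
  Y=0: P(Y=0) = 0.115, P(X|Y=0) = (89/115, 26/115) → H(X|Y=0) = 0.77113
  Y=1: P(Y=1) = 0.313, P(X|Y=1) = (176/313, 137/313) → H(X|Y=1) = 0.98877
  Y=2: P(Y=2) = 0.572, P(X|Y=2) = (521/572, 51/572) → H(X|Y=2) = 0.43366
H(X|Y) = 0.115·0.77113 + 0.313·0.98877 + 0.572·0.43366 = 0.64622 bits

I(X;Y) = H(X) - H(X|Y) = 0.74906 - 0.64622 = 0.1028 bits

Cross-check via I(X;Y) = H(X) + H(Y) - H(X,Y): computing H(Y) from the column sums and H(X,Y) from the 6 cells in the same way gives H(Y) = 1.34433 bits and H(X,Y) = 1.99055 bits, so
I(X;Y) = 0.74906 + 1.34433 - 1.99055 = 0.1028 bits ✓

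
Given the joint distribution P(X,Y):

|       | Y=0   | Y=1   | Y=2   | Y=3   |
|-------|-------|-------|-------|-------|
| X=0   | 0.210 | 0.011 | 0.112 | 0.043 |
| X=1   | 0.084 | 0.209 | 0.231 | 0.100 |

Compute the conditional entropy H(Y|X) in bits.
1.7309 bits

H(Y|X) = H(X,Y) - H(X)

H(X,Y) = -Σ_{x,y} P(x,y) log₂ P(x,y). Per-cell terms -P(x,y)·log₂P(x,y):
  X=0: 0.472823, 0.071570, 0.353744, 0.195199
  X=1: 0.300171, 0.472011, 0.488342, 0.332193
Sum of the 8 terms: H(X,Y) = 2.68605 bits

Marginal of X (row sums):
  P(X=0) = 0.210 + 0.011 + 0.112 + 0.043 = 0.376
  P(X=1) = 0.084 + 0.209 + 0.231 + 0.100 = 0.624
H(X) = -[0.376·log₂(0.376) + 0.624·log₂(0.624)]
  = 0.530609 + 0.424558 = 0.95517 bits

H(Y|X) = H(X,Y) - H(X) = 2.68605 - 0.95517 = 1.7309 bits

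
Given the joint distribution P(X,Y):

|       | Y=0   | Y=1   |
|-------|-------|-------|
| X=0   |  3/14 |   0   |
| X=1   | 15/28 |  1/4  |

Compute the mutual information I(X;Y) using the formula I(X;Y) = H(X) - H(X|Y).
0.1023 bits

I(X;Y) = H(X) - H(X|Y)

Marginal of X (row sums):
  P(X=0) = 3/14 + 0 = 3/14
  P(X=1) = 15/28 + 1/4 = 11/14
H(X) = -[(3/14)·log₂(3/14) + (11/14)·log₂(11/14)]
  = 0.4762 + 0.2734 = 0.7496 bits

Marginal of Y (column sums):
  P(Y=0) = 3/14 + 15/28 = 3/4
  P(Y=1) = 0 + 1/4 = 1/4
H(X|Y) = Σ_y P(y)·H(X|Y=y):
  Y=0: P(Y=0) = 3/4, P(X|Y=0) = (2/7, 5/7) → H(X|Y=0) = 0.8631
  Y=1: P(Y=1) = 1/4, P(X|Y=1) = (0, 1) → H(X|Y=1) = 0.0000
H(X|Y) = (3/4)·0.8631 + (1/4)·0.0000 = 0.6473 bits

I(X;Y) = H(X) - H(X|Y) = 0.7496 - 0.6473 = 0.1023 bits

Cross-check via I(X;Y) = H(X) + H(Y) - H(X,Y): computing H(Y) from the column sums and H(X,Y) from the 4 cells in the same way gives H(Y) = 0.8113 bits and H(X,Y) = 1.4586 bits, so
I(X;Y) = 0.7496 + 0.8113 - 1.4586 = 0.1023 bits ✓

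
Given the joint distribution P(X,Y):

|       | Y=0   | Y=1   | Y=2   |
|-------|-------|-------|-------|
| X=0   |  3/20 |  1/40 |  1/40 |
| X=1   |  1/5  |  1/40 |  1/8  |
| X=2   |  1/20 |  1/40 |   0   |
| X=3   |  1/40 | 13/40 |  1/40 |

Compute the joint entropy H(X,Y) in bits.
2.7913 bits

H(X,Y) = -Σ_{x,y} P(x,y) log₂ P(x,y). Per-cell terms -P(x,y)·log₂P(x,y):
  X=0: 0.41054, 0.13305, 0.13305
  X=1: 0.46439, 0.13305, 0.37500
  X=2: 0.21610, 0.13305, 0.00000
  X=3: 0.13305, 0.52698, 0.13305
  (cells with P = 0 contribute 0)
Sum of the 12 terms: H(X,Y) = 2.7913 bits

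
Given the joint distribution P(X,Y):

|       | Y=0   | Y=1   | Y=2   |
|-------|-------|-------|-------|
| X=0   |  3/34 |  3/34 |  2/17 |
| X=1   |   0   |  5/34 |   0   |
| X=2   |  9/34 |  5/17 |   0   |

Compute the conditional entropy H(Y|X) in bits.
1.0198 bits

H(Y|X) = H(X,Y) - H(X)

H(X,Y) = -Σ_{x,y} P(x,y) log₂ P(x,y). Per-cell terms -P(x,y)·log₂P(x,y):
  X=0: 0.30904, 0.30904, 0.36323
  X=1: 0.00000, 0.40670, 0.00000
  X=2: 0.50758, 0.51927, 0.00000
  (cells with P = 0 contribute 0)
Sum of the 9 terms: H(X,Y) = 2.4149 bits

Marginal of X (row sums):
  P(X=0) = 3/34 + 3/34 + 2/17 = 5/17
  P(X=1) = 0 + 5/34 + 0 = 5/34
  P(X=2) = 9/34 + 5/17 + 0 = 19/34
H(X) = -[(5/17)·log₂(5/17) + (5/34)·log₂(5/34) + (19/34)·log₂(19/34)]
  = 0.51927 + 0.40670 + 0.46915 = 1.3951 bits

H(Y|X) = H(X,Y) - H(X) = 2.4149 - 1.3951 = 1.0198 bits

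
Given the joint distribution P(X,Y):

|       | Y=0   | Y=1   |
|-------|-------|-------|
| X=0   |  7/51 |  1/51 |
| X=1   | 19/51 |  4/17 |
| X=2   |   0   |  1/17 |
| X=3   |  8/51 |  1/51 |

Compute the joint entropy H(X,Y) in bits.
2.2972 bits

H(X,Y) = -Σ_{x,y} P(x,y) log₂ P(x,y). Per-cell terms -P(x,y)·log₂P(x,y):
  X=0: 0.39324, 0.11122
  X=1: 0.53070, 0.49117
  X=2: 0.00000, 0.24044
  X=3: 0.41920, 0.11122
  (cells with P = 0 contribute 0)
Sum of the 8 terms: H(X,Y) = 2.2972 bits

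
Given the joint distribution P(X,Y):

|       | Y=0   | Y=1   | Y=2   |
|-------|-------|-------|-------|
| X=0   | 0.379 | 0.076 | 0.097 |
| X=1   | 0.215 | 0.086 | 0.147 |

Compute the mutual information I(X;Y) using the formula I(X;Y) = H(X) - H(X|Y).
0.0332 bits

I(X;Y) = H(X) - H(X|Y)

Marginal of X (row sums):
  P(X=0) = 0.379 + 0.076 + 0.097 = 0.552
  P(X=1) = 0.215 + 0.086 + 0.147 = 0.448
H(X) = -[0.552·log₂(0.552) + 0.448·log₂(0.448)]
  = 0.4732 + 0.5190 = 0.9922 bits

Marginal of Y (column sums):
  P(Y=0) = 0.379 + 0.215 = 0.594
  P(Y=1) = 0.076 + 0.086 = 0.162
  P(Y=2) = 0.097 + 0.147 = 0.244
H(X|Y) = Σ_y P(y)·H(X|Y=y):
  Y=0: P(Y=0) = 0.594, P(X|Y=0) = (379/594, 215/594) → H(X|Y=0) = 0.9443
  Y=1: P(Y=1) = 0.162, P(X|Y=1) = (38/81, 43/81) → H(X|Y=1) = 0.9972
  Y=2: P(Y=2) = 0.244, P(X|Y=2) = (97/244, 147/244) → H(X|Y=2) = 0.9695
H(X|Y) = 0.594·0.9443 + 0.162·0.9972 + 0.244·0.9695 = 0.9590 bits

I(X;Y) = H(X) - H(X|Y) = 0.9922 - 0.9590 = 0.0332 bits

Cross-check via I(X;Y) = H(X) + H(Y) - H(X,Y): computing H(Y) from the column sums and H(X,Y) from the 6 cells in the same way gives H(Y) = 1.3683 bits and H(X,Y) = 2.3273 bits, so
I(X;Y) = 0.9922 + 1.3683 - 2.3273 = 0.0332 bits ✓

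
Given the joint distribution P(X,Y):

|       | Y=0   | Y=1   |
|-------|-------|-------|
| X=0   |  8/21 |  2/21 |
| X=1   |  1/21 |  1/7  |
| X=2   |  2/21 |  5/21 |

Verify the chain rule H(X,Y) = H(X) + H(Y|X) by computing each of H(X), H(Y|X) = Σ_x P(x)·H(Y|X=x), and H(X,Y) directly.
H(X) = 1.4937 bits, H(Y|X) = 0.7860 bits, H(X,Y) = 2.2797 bits

Marginal of X (row sums):
  P(X=0) = 8/21 + 2/21 = 10/21
  P(X=1) = 1/21 + 1/7 = 4/21
  P(X=2) = 2/21 + 5/21 = 1/3
H(X) = -[(10/21)·log₂(10/21) + (4/21)·log₂(4/21) + (1/3)·log₂(1/3)]
  = 0.50971 + 0.45568 + 0.52832 = 1.4937 bits

H(Y|X) = Σ_x P(x)·H(Y|X=x):
  X=0: P(X=0) = 10/21, P(Y|X=0) = (4/5, 1/5) → H(Y|X=0) = 0.72193
  X=1: P(X=1) = 4/21, P(Y|X=1) = (1/4, 3/4) → H(Y|X=1) = 0.81128
  X=2: P(X=2) = 1/3, P(Y|X=2) = (2/7, 5/7) → H(Y|X=2) = 0.86312
H(Y|X) = (10/21)·0.72193 + (4/21)·0.81128 + (1/3)·0.86312 = 0.7860 bits

H(X,Y) = -Σ_{x,y} P(x,y) log₂ P(x,y). Per-cell terms -P(x,y)·log₂P(x,y):
  X=0: 0.53041, 0.32308
  X=1: 0.20916, 0.40105
  X=2: 0.32308, 0.49295
Sum of the 6 terms: H(X,Y) = 2.2797 bits

Chain rule check:
  H(X) + H(Y|X) = 1.4937 + 0.7860 = 2.2797 bits
  H(X,Y) = 2.2797 bits
✓ Chain rule verified.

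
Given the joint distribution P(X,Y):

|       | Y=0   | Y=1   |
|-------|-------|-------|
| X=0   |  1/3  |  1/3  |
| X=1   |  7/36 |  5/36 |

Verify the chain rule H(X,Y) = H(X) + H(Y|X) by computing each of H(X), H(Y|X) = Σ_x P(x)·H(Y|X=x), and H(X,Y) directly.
H(X) = 0.9183 bits, H(Y|X) = 0.9933 bits, H(X,Y) = 1.9116 bits

Marginal of X (row sums):
  P(X=0) = 1/3 + 1/3 = 2/3
  P(X=1) = 7/36 + 5/36 = 1/3
H(X) = -[(2/3)·log₂(2/3) + (1/3)·log₂(1/3)]
  = 0.3900 + 0.5283 = 0.9183 bits

H(Y|X) = Σ_x P(x)·H(Y|X=x):
  X=0: P(X=0) = 2/3, P(Y|X=0) = (1/2, 1/2) → H(Y|X=0) = 1.0000
  X=1: P(X=1) = 1/3, P(Y|X=1) = (7/12, 5/12) → H(Y|X=1) = 0.9799
H(Y|X) = (2/3)·1.0000 + (1/3)·0.9799 = 0.9933 bits

H(X,Y) = -Σ_{x,y} P(x,y) log₂ P(x,y). Per-cell terms -P(x,y)·log₂P(x,y):
  X=0: 0.5283, 0.5283
  X=1: 0.4594, 0.3956
Sum of the 4 terms: H(X,Y) = 1.9116 bits

Chain rule check:
  H(X) + H(Y|X) = 0.9183 + 0.9933 = 1.9116 bits
  H(X,Y) = 1.9116 bits
✓ Chain rule verified.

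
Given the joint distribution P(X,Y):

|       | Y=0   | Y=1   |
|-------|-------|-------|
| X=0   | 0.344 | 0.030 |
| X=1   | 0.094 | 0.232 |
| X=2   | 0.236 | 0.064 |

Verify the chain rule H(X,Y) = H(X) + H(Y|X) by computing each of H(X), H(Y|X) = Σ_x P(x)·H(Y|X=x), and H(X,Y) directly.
H(X) = 1.5789 bits, H(Y|X) = 0.6575 bits, H(X,Y) = 2.2365 bits

Marginal of X (row sums):
  P(X=0) = 0.344 + 0.030 = 0.374
  P(X=1) = 0.094 + 0.232 = 0.326
  P(X=2) = 0.236 + 0.064 = 0.300
H(X) = -[0.374·log₂(0.374) + 0.326·log₂(0.326) + 0.300·log₂(0.300)]
  = 0.530665 + 0.527160 + 0.521090 = 1.5789 bits

H(Y|X) = Σ_x P(x)·H(Y|X=x):
  X=0: P(X=0) = 0.374, P(Y|X=0) = (172/187, 15/187) → H(Y|X=0) = 0.402932
  X=1: P(X=1) = 0.326, P(Y|X=1) = (47/163, 116/163) → H(Y|X=1) = 0.866572
  X=2: P(X=2) = 0.300, P(Y|X=2) = (59/75, 16/75) → H(Y|X=2) = 0.747806
H(Y|X) = 0.374·0.402932 + 0.326·0.866572 + 0.300·0.747806 = 0.6575 bits

H(X,Y) = -Σ_{x,y} P(x,y) log₂ P(x,y). Per-cell terms -P(x,y)·log₂P(x,y):
  X=0: 0.529595, 0.151767
  X=1: 0.320652, 0.489010
  X=2: 0.491621, 0.253810
Sum of the 6 terms: H(X,Y) = 2.2365 bits

Chain rule check:
  H(X) + H(Y|X) = 1.5789 + 0.6575 = 2.2364 bits
  H(X,Y) = 2.2365 bits
✓ Chain rule verified (Δ = 0.0001 is 4-dp rounding noise: each of the three values was rounded independently).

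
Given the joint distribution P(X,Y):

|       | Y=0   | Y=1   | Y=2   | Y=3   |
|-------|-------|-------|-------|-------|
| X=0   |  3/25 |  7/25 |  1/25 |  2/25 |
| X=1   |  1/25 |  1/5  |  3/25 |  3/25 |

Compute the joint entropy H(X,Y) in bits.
2.7428 bits

H(X,Y) = -Σ_{x,y} P(x,y) log₂ P(x,y). Per-cell terms -P(x,y)·log₂P(x,y):
  X=0: 0.36707, 0.51422, 0.18575, 0.29151
  X=1: 0.18575, 0.46439, 0.36707, 0.36707
Sum of the 8 terms: H(X,Y) = 2.7428 bits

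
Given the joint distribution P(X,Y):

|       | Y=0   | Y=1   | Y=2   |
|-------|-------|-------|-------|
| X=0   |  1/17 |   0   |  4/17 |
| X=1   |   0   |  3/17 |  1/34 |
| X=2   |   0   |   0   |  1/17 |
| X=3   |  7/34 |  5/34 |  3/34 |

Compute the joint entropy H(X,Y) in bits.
2.7485 bits

H(X,Y) = -Σ_{x,y} P(x,y) log₂ P(x,y). Per-cell terms -P(x,y)·log₂P(x,y):
  X=0: 0.24044, 0.00000, 0.49117
  X=1: 0.00000, 0.44162, 0.14963
  X=2: 0.00000, 0.00000, 0.24044
  X=3: 0.46943, 0.40670, 0.30904
  (cells with P = 0 contribute 0)
Sum of the 12 terms: H(X,Y) = 2.7485 bits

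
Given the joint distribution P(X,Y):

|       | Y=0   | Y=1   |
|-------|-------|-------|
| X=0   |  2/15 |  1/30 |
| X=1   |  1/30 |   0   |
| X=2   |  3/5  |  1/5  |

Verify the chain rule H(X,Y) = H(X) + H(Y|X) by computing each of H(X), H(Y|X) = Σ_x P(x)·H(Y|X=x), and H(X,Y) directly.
H(X) = 0.8519 bits, H(Y|X) = 0.7693 bits, H(X,Y) = 1.6213 bits

Marginal of X (row sums):
  P(X=0) = 2/15 + 1/30 = 1/6
  P(X=1) = 1/30 + 0 = 1/30
  P(X=2) = 3/5 + 1/5 = 4/5
H(X) = -[(1/6)·log₂(1/6) + (1/30)·log₂(1/30) + (4/5)·log₂(4/5)]
  = 0.43083 + 0.16356 + 0.25754 = 0.8519 bits

H(Y|X) = Σ_x P(x)·H(Y|X=x):
  X=0: P(X=0) = 1/6, P(Y|X=0) = (4/5, 1/5) → H(Y|X=0) = 0.72193
  X=1: P(X=1) = 1/30, P(Y|X=1) = (1, 0) → H(Y|X=1) = 0.00000
  X=2: P(X=2) = 4/5, P(Y|X=2) = (3/4, 1/4) → H(Y|X=2) = 0.81128
H(Y|X) = (1/6)·0.72193 + (1/30)·0.00000 + (4/5)·0.81128 = 0.7693 bits

H(X,Y) = -Σ_{x,y} P(x,y) log₂ P(x,y). Per-cell terms -P(x,y)·log₂P(x,y):
  X=0: 0.38759, 0.16356
  X=1: 0.16356, 0.00000
  X=2: 0.44218, 0.46439
  (cells with P = 0 contribute 0)
Sum of the 6 terms: H(X,Y) = 1.6213 bits

Chain rule check:
  H(X) + H(Y|X) = 0.8519 + 0.7693 = 1.6212 bits
  H(X,Y) = 1.6213 bits
✓ Chain rule verified (Δ = 0.0001 is 4-dp rounding noise: each of the three values was rounded independently).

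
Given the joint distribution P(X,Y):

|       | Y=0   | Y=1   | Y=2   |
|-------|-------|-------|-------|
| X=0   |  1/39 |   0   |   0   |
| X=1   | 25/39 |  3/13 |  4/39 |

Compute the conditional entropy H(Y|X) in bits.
1.1999 bits

H(Y|X) = H(X,Y) - H(X)

H(X,Y) = -Σ_{x,y} P(x,y) log₂ P(x,y). Per-cell terms -P(x,y)·log₂P(x,y):
  X=0: 0.1355, 0.0000, 0.0000
  X=1: 0.4112, 0.4882, 0.3370
  (cells with P = 0 contribute 0)
Sum of the 6 terms: H(X,Y) = 1.3719 bits

Marginal of X (row sums):
  P(X=0) = 1/39 + 0 + 0 = 1/39
  P(X=1) = 25/39 + 3/13 + 4/39 = 38/39
H(X) = -[(1/39)·log₂(1/39) + (38/39)·log₂(38/39)]
  = 0.1355 + 0.0365 = 0.1720 bits

H(Y|X) = H(X,Y) - H(X) = 1.3719 - 0.1720 = 1.1999 bits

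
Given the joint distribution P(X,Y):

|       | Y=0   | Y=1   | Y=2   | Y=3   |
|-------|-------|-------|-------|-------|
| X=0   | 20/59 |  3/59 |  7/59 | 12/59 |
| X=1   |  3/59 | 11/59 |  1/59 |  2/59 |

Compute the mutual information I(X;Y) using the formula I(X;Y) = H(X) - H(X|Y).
0.2566 bits

I(X;Y) = H(X) - H(X|Y)

Marginal of X (row sums):
  P(X=0) = 20/59 + 3/59 + 7/59 + 12/59 = 42/59
  P(X=1) = 3/59 + 11/59 + 1/59 + 2/59 = 17/59
H(X) = -[(42/59)·log₂(42/59) + (17/59)·log₂(17/59)]
  = 0.3490 + 0.5173 = 0.8663 bits

Marginal of Y (column sums):
  P(Y=0) = 20/59 + 3/59 = 23/59
  P(Y=1) = 3/59 + 11/59 = 14/59
  P(Y=2) = 7/59 + 1/59 = 8/59
  P(Y=3) = 12/59 + 2/59 = 14/59
H(X|Y) = Σ_y P(y)·H(X|Y=y):
  Y=0: P(Y=0) = 23/59, P(X|Y=0) = (20/23, 3/23) → H(X|Y=0) = 0.5586
  Y=1: P(Y=1) = 14/59, P(X|Y=1) = (3/14, 11/14) → H(X|Y=1) = 0.7496
  Y=2: P(Y=2) = 8/59, P(X|Y=2) = (7/8, 1/8) → H(X|Y=2) = 0.5436
  Y=3: P(Y=3) = 14/59, P(X|Y=3) = (6/7, 1/7) → H(X|Y=3) = 0.5917
H(X|Y) = (23/59)·0.5586 + (14/59)·0.7496 + (8/59)·0.5436 + (14/59)·0.5917 = 0.6097 bits

I(X;Y) = H(X) - H(X|Y) = 0.8663 - 0.6097 = 0.2566 bits

Cross-check via I(X;Y) = H(X) + H(Y) - H(X,Y): computing H(Y) from the column sums and H(X,Y) from the 8 cells in the same way gives H(Y) = 1.9056 bits and H(X,Y) = 2.5153 bits, so
I(X;Y) = 0.8663 + 1.9056 - 2.5153 = 0.2566 bits ✓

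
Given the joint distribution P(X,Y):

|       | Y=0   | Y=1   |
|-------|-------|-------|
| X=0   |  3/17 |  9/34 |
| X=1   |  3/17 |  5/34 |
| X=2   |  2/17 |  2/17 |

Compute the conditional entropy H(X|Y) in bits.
1.5265 bits

H(X|Y) = H(X,Y) - H(Y)

H(X,Y) = -Σ_{x,y} P(x,y) log₂ P(x,y). Per-cell terms -P(x,y)·log₂P(x,y):
  X=0: 0.44162, 0.50758
  X=1: 0.44162, 0.40670
  X=2: 0.36323, 0.36323
Sum of the 6 terms: H(X,Y) = 2.5240 bits

Marginal of Y (column sums):
  P(Y=0) = 3/17 + 3/17 + 2/17 = 8/17
  P(Y=1) = 9/34 + 5/34 + 2/17 = 9/17
H(Y) = -[(8/17)·log₂(8/17) + (9/17)·log₂(9/17)]
  = 0.51175 + 0.48576 = 0.9975 bits

H(X|Y) = H(X,Y) - H(Y) = 2.5240 - 0.9975 = 1.5265 bits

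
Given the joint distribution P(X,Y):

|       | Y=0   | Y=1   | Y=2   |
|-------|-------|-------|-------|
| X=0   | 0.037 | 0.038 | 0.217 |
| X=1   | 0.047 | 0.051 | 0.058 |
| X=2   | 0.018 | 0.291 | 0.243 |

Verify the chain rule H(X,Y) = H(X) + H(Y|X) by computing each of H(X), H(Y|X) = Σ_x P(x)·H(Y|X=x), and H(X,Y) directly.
H(X) = 1.4099 bits, H(Y|X) = 1.2067 bits, H(X,Y) = 2.6166 bits

Marginal of X (row sums):
  P(X=0) = 0.037 + 0.038 + 0.217 = 0.292
  P(X=1) = 0.047 + 0.051 + 0.058 = 0.156
  P(X=2) = 0.018 + 0.291 + 0.243 = 0.552
H(X) = -[0.292·log₂(0.292) + 0.156·log₂(0.156) + 0.552·log₂(0.552)]
  = 0.518580 + 0.418140 + 0.473207 = 1.4099 bits

H(Y|X) = Σ_x P(x)·H(Y|X=x):
  X=0: P(X=0) = 0.292, P(Y|X=0) = (37/292, 19/146, 217/292) → H(Y|X=0) = 1.078771
  X=1: P(X=1) = 0.156, P(Y|X=1) = (47/156, 17/52, 29/78) → H(Y|X=1) = 1.579490
  X=2: P(X=2) = 0.552, P(Y|X=2) = (3/92, 97/184, 81/184) → H(Y|X=2) = 1.169056
H(Y|X) = 0.292·1.078771 + 0.156·1.579490 + 0.552·1.169056 = 1.2067 bits

H(X,Y) = -Σ_{x,y} P(x,y) log₂ P(x,y). Per-cell terms -P(x,y)·log₂P(x,y):
  X=0: 0.175984, 0.179279, 0.478319
  X=1: 0.207326, 0.218961, 0.238253
  X=2: 0.104325, 0.518245, 0.495956
Sum of the 9 terms: H(X,Y) = 2.6166 bits

Chain rule check:
  H(X) + H(Y|X) = 1.4099 + 1.2067 = 2.6166 bits
  H(X,Y) = 2.6166 bits
✓ Chain rule verified.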